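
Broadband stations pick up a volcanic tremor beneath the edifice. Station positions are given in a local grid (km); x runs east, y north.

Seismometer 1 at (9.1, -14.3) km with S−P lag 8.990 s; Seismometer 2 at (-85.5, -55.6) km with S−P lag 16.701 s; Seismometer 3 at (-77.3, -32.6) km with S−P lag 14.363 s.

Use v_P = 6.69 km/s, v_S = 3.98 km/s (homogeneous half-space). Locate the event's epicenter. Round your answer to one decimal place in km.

15.4 km east, 73.8 km north

Distance from S−P lag: d = Δt · v_P v_S / (v_P − v_S) = Δt · (6.69·3.98)/(6.69−3.98) ≈ 9.8252·Δt.
So d_Seismometer 1 = 88.33, d_Seismometer 2 = 164.09, d_Seismometer 3 = 141.12 km.
Circle about each station: (x − 9.1)² + (y + 14.3)² = 88.33²; (x + 85.5)² + (y + 55.6)² = 164.09²; (x + 77.3)² + (y + 32.6)² = 141.12².
Subtracting the Seismometer 1 equation from the Seismometer 2 and Seismometer 3 equations removes the quadratic terms:
-189.2 x − 82.6 y = -9009.03
-172.8 x − 36.6 y = -5361.92
Solving the 2×2 system: x ≈ 15.4, y ≈ 73.8 km.
Check against Seismometer 1 (with the unrounded x, y): √((x − 9.1)²+(y + 14.3)²) = 88.32 ≈ 88.33 km. ✓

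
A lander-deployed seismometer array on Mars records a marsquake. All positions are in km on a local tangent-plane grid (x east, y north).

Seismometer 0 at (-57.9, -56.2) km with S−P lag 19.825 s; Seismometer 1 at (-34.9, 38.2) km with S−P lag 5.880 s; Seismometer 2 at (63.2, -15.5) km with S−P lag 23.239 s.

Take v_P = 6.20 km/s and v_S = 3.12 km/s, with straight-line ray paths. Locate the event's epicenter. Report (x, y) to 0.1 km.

Distance from S−P lag: d = Δt · v_P v_S / (v_P − v_S) = Δt · (6.20·3.12)/(6.20−3.12) ≈ 6.2805·Δt.
So d_Seismometer 0 = 124.51, d_Seismometer 1 = 36.93, d_Seismometer 2 = 145.95 km.
Circle about each station: (x + 57.9)² + (y + 56.2)² = 124.51²; (x + 34.9)² + (y − 38.2)² = 36.93²; (x − 63.2)² + (y + 15.5)² = 145.95².
Subtracting the Seismometer 0 equation from the Seismometer 1 and Seismometer 2 equations removes the quadratic terms:
46.0 x + 188.8 y = 10305.32
242.2 x + 81.4 y = -8075.02
Solving the 2×2 system: x ≈ -56.3, y ≈ 68.3 km.

-56.3 km east, 68.3 km north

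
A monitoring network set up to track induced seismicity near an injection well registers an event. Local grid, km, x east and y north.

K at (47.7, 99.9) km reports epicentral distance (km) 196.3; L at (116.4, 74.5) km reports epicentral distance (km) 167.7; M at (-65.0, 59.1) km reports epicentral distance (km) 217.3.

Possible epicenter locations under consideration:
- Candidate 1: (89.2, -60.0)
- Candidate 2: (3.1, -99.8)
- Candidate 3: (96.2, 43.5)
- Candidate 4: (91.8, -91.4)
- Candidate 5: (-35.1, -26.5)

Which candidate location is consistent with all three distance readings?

Candidate 4

For each candidate, compare |candidate − station| to the reported distance:
Candidate 1: residuals K 31.1, L 30.5, M 22.5 → max 31.1 km
Candidate 2: residuals K 8.3, L 40.2, M 44.4 → max 44.4 km
Candidate 3: residuals K 121.9, L 130.7, M 55.3 → max 130.7 km
Candidate 4: residuals K 0.0, L 0.0, M 0.0 → max 0.0 km
Candidate 5: residuals K 45.2, L 14.4, M 126.6 → max 126.6 km
Only Candidate 4 has all residuals ≈ 0.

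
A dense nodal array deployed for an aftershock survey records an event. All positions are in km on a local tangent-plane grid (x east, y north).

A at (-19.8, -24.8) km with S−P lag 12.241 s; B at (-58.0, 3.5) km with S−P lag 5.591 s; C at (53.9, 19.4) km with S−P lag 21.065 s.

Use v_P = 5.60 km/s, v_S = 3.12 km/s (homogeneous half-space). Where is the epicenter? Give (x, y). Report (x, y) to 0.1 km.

Distance from S−P lag: d = Δt · v_P v_S / (v_P − v_S) = Δt · (5.60·3.12)/(5.60−3.12) ≈ 7.0452·Δt.
So d_A = 86.24, d_B = 39.39, d_C = 148.41 km.
Circle about each station: (x + 19.8)² + (y + 24.8)² = 86.24²; (x + 58.0)² + (y − 3.5)² = 39.39²; (x − 53.9)² + (y − 19.4)² = 148.41².
Subtracting the A equation from the B and C equations removes the quadratic terms:
-76.4 x + 56.6 y = 8254.94
147.4 x + 88.4 y = -12313.70
Solving the 2×2 system: x ≈ -94.5, y ≈ 18.3 km.

(-94.5, 18.3)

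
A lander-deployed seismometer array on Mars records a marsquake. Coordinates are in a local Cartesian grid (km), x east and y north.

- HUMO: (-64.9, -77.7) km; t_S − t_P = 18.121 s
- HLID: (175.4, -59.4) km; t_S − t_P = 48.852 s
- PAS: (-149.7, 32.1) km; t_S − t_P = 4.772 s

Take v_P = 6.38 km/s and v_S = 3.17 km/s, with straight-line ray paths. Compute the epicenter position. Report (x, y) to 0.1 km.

x ≈ -121.6 km, y ≈ 21.4 km

Distance from S−P lag: d = Δt · v_P v_S / (v_P − v_S) = Δt · (6.38·3.17)/(6.38−3.17) ≈ 6.3005·Δt.
So d_HUMO = 114.17, d_HLID = 307.79, d_PAS = 30.07 km.
Circle about each station: (x + 64.9)² + (y + 77.7)² = 114.17²; (x − 175.4)² + (y + 59.4)² = 307.79²; (x + 149.7)² + (y − 32.1)² = 30.07².
Subtracting the HUMO equation from the HLID and PAS equations removes the quadratic terms:
480.6 x + 36.6 y = -57655.68
-169.6 x + 219.6 y = 25321.78
Solving the 2×2 system: x ≈ -121.6, y ≈ 21.4 km.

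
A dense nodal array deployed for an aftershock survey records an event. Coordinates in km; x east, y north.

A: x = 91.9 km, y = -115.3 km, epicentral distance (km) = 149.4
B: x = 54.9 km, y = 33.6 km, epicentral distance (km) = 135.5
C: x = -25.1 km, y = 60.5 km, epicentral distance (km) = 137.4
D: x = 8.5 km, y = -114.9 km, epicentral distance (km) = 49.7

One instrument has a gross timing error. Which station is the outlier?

A

Solve using three stations at a time. Using B, C, D (subtract circle equations pairwise → linear system) gives (x, y) ≈ (-23.5, -76.9).
Distances from that point to each station vs reported:
  A: calculated 121.7 vs reported 149.4 → residual 27.7 km
  B: calculated 135.5 vs reported 135.5 → residual 0.0 km
  C: calculated 137.4 vs reported 137.4 → residual 0.0 km
  D: calculated 49.7 vs reported 49.7 → residual 0.0 km
B, C, D are mutually consistent (residuals ≈ 0); A is off by 27.7 km.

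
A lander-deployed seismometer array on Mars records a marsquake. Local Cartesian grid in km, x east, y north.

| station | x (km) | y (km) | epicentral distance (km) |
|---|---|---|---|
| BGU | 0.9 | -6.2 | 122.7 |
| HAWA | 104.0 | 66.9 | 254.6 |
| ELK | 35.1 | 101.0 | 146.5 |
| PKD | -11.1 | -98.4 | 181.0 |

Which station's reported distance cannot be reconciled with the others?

HAWA

Solve using three stations at a time. Using BGU, ELK, PKD (subtract circle equations pairwise → linear system) gives (x, y) ≈ (-104.8, 56.7).
Distances from that point to each station vs reported:
  BGU: calculated 123.0 vs reported 122.7 → residual 0.3 km
  HAWA: calculated 209.1 vs reported 254.6 → residual 45.5 km
  ELK: calculated 146.8 vs reported 146.5 → residual 0.3 km
  PKD: calculated 181.2 vs reported 181.0 → residual 0.2 km
BGU, ELK, PKD are mutually consistent (residuals ≈ 0); HAWA is off by 45.5 km.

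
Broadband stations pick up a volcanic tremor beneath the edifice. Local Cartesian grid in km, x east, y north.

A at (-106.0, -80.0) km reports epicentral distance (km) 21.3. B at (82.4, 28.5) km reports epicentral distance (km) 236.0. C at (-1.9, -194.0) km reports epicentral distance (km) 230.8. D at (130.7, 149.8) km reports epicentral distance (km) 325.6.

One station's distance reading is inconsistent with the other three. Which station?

Solve using three stations at a time. Using B, C, D (subtract circle equations pairwise → linear system) gives (x, y) ≈ (-149.4, -16.3).
Distances from that point to each station vs reported:
  A: calculated 77.1 vs reported 21.3 → residual 55.8 km
  B: calculated 236.1 vs reported 236.0 → residual 0.1 km
  C: calculated 230.9 vs reported 230.8 → residual 0.1 km
  D: calculated 325.7 vs reported 325.6 → residual 0.1 km
B, C, D are mutually consistent (residuals ≈ 0); A is off by 55.8 km.

A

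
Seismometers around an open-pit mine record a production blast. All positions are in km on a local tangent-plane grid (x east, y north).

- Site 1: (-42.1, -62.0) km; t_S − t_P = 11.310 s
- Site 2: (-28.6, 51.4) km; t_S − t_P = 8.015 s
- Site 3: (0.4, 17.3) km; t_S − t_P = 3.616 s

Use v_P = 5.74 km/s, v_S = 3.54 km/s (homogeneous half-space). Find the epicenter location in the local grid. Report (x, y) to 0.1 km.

33.1 km east, 10.5 km north

Distance from S−P lag: d = Δt · v_P v_S / (v_P − v_S) = Δt · (5.74·3.54)/(5.74−3.54) ≈ 9.2362·Δt.
So d_Site 1 = 104.46, d_Site 2 = 74.03, d_Site 3 = 33.40 km.
Circle about each station: (x + 42.1)² + (y + 62.0)² = 104.46²; (x + 28.6)² + (y − 51.4)² = 74.03²; (x − 0.4)² + (y − 17.3)² = 33.40².
Subtracting pairs of circle equations eliminates x²+y² and gives linear equations (the radical axes):
27.0 x + 226.8 y = 3274.96
85.0 x + 158.6 y = 4479.37
Solving the 2×2 system: x ≈ 33.1, y ≈ 10.5 km.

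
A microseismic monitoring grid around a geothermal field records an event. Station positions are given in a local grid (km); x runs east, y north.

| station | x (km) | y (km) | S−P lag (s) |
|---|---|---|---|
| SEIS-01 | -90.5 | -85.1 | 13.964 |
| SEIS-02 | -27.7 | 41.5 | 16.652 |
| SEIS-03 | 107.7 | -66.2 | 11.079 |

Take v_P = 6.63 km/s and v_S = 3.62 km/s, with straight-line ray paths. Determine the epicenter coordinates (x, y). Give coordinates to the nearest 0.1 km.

Distance from S−P lag: d = Δt · v_P v_S / (v_P − v_S) = Δt · (6.63·3.62)/(6.63−3.62) ≈ 7.9736·Δt.
So d_SEIS-01 = 111.34, d_SEIS-02 = 132.78, d_SEIS-03 = 88.34 km.
Circle about each station: (x + 90.5)² + (y + 85.1)² = 111.34²; (x + 27.7)² + (y − 41.5)² = 132.78²; (x − 107.7)² + (y + 66.2)² = 88.34².
Subtracting pairs of circle equations eliminates x²+y² and gives linear equations (the radical axes):
125.6 x + 253.2 y = -18176.65
396.4 x + 37.8 y = 5142.11
Solving the 2×2 system: x ≈ 20.8, y ≈ -82.1 km.
Check against SEIS-01 (with the unrounded x, y): √((x + 90.5)²+(y + 85.1)²) = 111.34 ≈ 111.34 km. ✓

(20.8, -82.1)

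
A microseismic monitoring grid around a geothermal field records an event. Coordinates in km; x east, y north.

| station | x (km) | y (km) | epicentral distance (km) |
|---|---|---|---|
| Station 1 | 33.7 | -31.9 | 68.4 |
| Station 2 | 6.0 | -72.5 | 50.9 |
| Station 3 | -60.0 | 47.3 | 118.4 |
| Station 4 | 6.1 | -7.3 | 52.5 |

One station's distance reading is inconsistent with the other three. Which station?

Solve using three stations at a time. Using Station 1, Station 2, Station 4 (subtract circle equations pairwise → linear system) gives (x, y) ≈ (-34.1, -41.1).
Distances from that point to each station vs reported:
  Station 1: calculated 68.4 vs reported 68.4 → residual 0.0 km
  Station 2: calculated 50.9 vs reported 50.9 → residual 0.0 km
  Station 3: calculated 92.1 vs reported 118.4 → residual 26.3 km
  Station 4: calculated 52.5 vs reported 52.5 → residual 0.0 km
Station 1, Station 2, Station 4 are mutually consistent (residuals ≈ 0); Station 3 is off by 26.3 km.

Station 3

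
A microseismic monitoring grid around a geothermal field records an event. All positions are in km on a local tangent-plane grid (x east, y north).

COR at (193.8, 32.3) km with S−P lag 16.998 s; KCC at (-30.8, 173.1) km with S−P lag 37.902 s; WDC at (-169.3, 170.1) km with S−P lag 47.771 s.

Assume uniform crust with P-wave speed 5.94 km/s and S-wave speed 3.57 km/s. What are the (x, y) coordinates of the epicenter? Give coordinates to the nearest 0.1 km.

x ≈ 150.5 km, y ≈ -113.5 km

Distance from S−P lag: d = Δt · v_P v_S / (v_P − v_S) = Δt · (5.94·3.57)/(5.94−3.57) ≈ 8.9476·Δt.
So d_COR = 152.09, d_KCC = 339.13, d_WDC = 427.44 km.
Circle about each station: (x − 193.8)² + (y − 32.3)² = 152.09²; (x + 30.8)² + (y − 173.1)² = 339.13²; (x + 169.3)² + (y − 170.1)² = 427.44².
Subtracting the COR equation from the KCC and WDC equations removes the quadratic terms:
-449.2 x + 281.6 y = -99567.27
-726.2 x + 275.6 y = -140578.82
Solving the 2×2 system: x ≈ 150.5, y ≈ -113.5 km.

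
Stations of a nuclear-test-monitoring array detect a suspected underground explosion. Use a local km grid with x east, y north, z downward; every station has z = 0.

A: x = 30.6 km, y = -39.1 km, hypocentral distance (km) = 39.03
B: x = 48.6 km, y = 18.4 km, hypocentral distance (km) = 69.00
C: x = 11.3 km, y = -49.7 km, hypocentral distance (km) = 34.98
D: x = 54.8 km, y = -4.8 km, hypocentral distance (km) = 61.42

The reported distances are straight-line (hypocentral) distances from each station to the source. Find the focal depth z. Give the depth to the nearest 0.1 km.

Each station gives a sphere (x−x_i)² + (y−y_i)² + z² = d_i² (stations at z=0).
Subtracting the A sphere from B and C: z² cancels, leaving linear equations in x and y:
36.0 x + 115.0 y = -3002.31
-38.6 x − 21.2 y = 432.35
Solving: x ≈ 3.789, y ≈ -27.293 km (keep extra digits for the depth step; rounded: 3.8, -27.3).
Then from the A sphere: z² = 39.03² − (x − 30.6)² − (y + 39.1)² with x = 3.789, y = -27.293, so z ≈ 25.790 ≈ 25.8 km.
Check against D (with the unrounded solution): distance 61.43 ≈ 61.42 km. ✓

25.8 km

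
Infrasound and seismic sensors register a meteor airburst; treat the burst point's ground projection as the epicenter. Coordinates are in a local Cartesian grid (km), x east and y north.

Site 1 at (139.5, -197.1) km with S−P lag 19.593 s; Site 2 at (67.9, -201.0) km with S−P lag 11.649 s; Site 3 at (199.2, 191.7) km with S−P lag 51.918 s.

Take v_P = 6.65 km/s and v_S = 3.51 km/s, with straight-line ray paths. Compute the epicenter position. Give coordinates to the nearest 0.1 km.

Distance from S−P lag: d = Δt · v_P v_S / (v_P − v_S) = Δt · (6.65·3.51)/(6.65−3.51) ≈ 7.4336·Δt.
So d_Site 1 = 145.65, d_Site 2 = 86.59, d_Site 3 = 385.94 km.
Circle about each station: (x − 139.5)² + (y + 197.1)² = 145.65²; (x − 67.9)² + (y + 201.0)² = 86.59²; (x − 199.2)² + (y − 191.7)² = 385.94².
Subtracting pairs of circle equations eliminates x²+y² and gives linear equations (the radical axes):
-143.2 x − 7.8 y = 418.84
119.4 x + 777.6 y = -109614.89
Solving the 2×2 system: x ≈ 4.8, y ≈ -141.7 km.

(4.8, -141.7)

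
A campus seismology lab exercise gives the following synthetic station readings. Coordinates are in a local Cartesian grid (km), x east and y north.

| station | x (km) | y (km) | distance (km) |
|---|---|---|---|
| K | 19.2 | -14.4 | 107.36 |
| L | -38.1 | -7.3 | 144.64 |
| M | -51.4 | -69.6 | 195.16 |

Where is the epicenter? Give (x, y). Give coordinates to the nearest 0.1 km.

82.8 km east, 72.1 km north

Circle about each station: (x − 19.2)² + (y + 14.4)² = 107.36²; (x + 38.1)² + (y + 7.3)² = 144.64²; (x + 51.4)² + (y + 69.6)² = 195.16².
Subtracting pairs of circle equations eliminates x²+y² and gives linear equations (the radical axes):
-114.6 x + 14.2 y = -8465.66
-141.2 x − 110.4 y = -19651.14
Solving the 2×2 system: x ≈ 82.8, y ≈ 72.1 km.
Check against K (with the unrounded x, y): √((x − 19.2)²+(y + 14.4)²) = 107.36 ≈ 107.36 km. ✓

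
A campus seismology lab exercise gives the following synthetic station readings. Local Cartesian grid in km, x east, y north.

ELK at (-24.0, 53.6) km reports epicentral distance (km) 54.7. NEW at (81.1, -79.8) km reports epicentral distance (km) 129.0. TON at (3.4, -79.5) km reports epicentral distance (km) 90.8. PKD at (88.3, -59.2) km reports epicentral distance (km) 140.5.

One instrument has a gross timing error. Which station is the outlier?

NEW

Solve using three stations at a time. Using ELK, TON, PKD (subtract circle equations pairwise → linear system) gives (x, y) ≈ (-38.7, 0.9).
Distances from that point to each station vs reported:
  ELK: calculated 54.7 vs reported 54.7 → residual 0.0 km
  NEW: calculated 144.4 vs reported 129.0 → residual 15.4 km
  TON: calculated 90.8 vs reported 90.8 → residual 0.0 km
  PKD: calculated 140.5 vs reported 140.5 → residual 0.0 km
ELK, TON, PKD are mutually consistent (residuals ≈ 0); NEW is off by 15.4 km.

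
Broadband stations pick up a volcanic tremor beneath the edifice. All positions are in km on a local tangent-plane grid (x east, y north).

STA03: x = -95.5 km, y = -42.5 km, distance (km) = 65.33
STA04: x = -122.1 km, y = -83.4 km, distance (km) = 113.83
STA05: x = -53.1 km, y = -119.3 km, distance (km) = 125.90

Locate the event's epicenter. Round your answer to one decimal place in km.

-52.4 km east, 6.6 km north

Circle about each station: (x + 95.5)² + (y + 42.5)² = 65.33²; (x + 122.1)² + (y + 83.4)² = 113.83²; (x + 53.1)² + (y + 119.3)² = 125.90².
Subtracting pairs of circle equations eliminates x²+y² and gives linear equations (the radical axes):
-53.2 x − 81.8 y = 2248.21
84.8 x − 153.6 y = -5457.20
Solving the 2×2 system: x ≈ -52.4, y ≈ 6.6 km.
Check against STA03 (with the unrounded x, y): √((x + 95.5)²+(y + 42.5)²) = 65.33 ≈ 65.33 km. ✓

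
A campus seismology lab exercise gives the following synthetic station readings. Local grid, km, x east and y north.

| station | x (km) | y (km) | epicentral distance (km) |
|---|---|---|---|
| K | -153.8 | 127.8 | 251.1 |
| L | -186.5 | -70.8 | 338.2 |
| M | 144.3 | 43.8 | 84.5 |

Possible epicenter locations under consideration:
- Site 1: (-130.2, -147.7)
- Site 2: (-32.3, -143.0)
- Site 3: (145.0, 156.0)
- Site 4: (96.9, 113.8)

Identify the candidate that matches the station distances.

Site 4

For each candidate, compare |candidate − station| to the reported distance:
Site 1: residuals K 25.4, L 242.9, M 250.2 → max 250.2 km
Site 2: residuals K 45.7, L 167.9, M 172.6 → max 172.6 km
Site 3: residuals K 49.0, L 63.5, M 27.7 → max 63.5 km
Site 4: residuals K 0.0, L 0.0, M 0.0 → max 0.0 km
Only Site 4 has all residuals ≈ 0.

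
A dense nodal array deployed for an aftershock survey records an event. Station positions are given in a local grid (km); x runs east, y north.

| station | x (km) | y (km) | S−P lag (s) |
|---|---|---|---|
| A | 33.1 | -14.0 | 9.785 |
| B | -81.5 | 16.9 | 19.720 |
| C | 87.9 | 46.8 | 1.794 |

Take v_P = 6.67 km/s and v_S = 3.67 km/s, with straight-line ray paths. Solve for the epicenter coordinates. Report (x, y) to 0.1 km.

Distance from S−P lag: d = Δt · v_P v_S / (v_P − v_S) = Δt · (6.67·3.67)/(6.67−3.67) ≈ 8.1596·Δt.
So d_A = 79.84, d_B = 160.91, d_C = 14.64 km.
Circle about each station: (x − 33.1)² + (y + 14.0)² = 79.84²; (x + 81.5)² + (y − 16.9)² = 160.91²; (x − 87.9)² + (y − 46.8)² = 14.64².
Subtracting the A equation from the B and C equations removes the quadratic terms:
-229.2 x + 61.8 y = -13881.35
109.6 x + 121.6 y = 14785.14
Solving the 2×2 system: x ≈ 75.1, y ≈ 53.9 km.

(75.1, 53.9)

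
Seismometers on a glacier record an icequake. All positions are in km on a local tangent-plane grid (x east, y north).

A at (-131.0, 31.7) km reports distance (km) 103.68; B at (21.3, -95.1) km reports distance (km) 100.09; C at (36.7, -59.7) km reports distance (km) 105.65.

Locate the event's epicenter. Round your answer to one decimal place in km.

(-68.6, -51.1)

Circle about each station: (x + 131.0)² + (y − 31.7)² = 103.68²; (x − 21.3)² + (y + 95.1)² = 100.09²; (x − 36.7)² + (y + 59.7)² = 105.65².
Subtracting pairs of circle equations eliminates x²+y² and gives linear equations (the radical axes):
304.6 x − 253.6 y = -7936.66
335.4 x − 182.8 y = -13667.29
Solving the 2×2 system: x ≈ -68.6, y ≈ -51.1 km.
Check against A (with the unrounded x, y): √((x + 131.0)²+(y − 31.7)²) = 103.68 ≈ 103.68 km. ✓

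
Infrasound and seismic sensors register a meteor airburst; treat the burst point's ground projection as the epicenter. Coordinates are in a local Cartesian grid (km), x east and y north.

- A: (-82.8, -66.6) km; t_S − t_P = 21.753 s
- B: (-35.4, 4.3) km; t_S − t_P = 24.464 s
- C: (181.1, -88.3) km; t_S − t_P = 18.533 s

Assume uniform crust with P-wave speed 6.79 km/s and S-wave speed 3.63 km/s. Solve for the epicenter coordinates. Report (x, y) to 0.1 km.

57.1 km east, -162.6 km north

Distance from S−P lag: d = Δt · v_P v_S / (v_P − v_S) = Δt · (6.79·3.63)/(6.79−3.63) ≈ 7.7999·Δt.
So d_A = 169.67, d_B = 190.82, d_C = 144.56 km.
Circle about each station: (x + 82.8)² + (y + 66.6)² = 169.67²; (x + 35.4)² + (y − 4.3)² = 190.82²; (x − 181.1)² + (y + 88.3)² = 144.56².
Subtracting the A equation from the B and C equations removes the quadratic terms:
94.8 x + 141.8 y = -17644.11
527.8 x − 43.4 y = 37193.02
Solving the 2×2 system: x ≈ 57.1, y ≈ -162.6 km.
Check against A (with the unrounded x, y): √((x + 82.8)²+(y + 66.6)²) = 169.67 ≈ 169.67 km. ✓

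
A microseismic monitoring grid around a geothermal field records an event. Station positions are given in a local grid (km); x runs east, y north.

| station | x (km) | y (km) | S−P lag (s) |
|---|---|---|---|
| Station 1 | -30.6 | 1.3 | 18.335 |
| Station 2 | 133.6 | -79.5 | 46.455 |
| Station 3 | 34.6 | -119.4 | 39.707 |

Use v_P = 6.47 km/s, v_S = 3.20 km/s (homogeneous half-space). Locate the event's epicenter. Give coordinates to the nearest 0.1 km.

Distance from S−P lag: d = Δt · v_P v_S / (v_P − v_S) = Δt · (6.47·3.20)/(6.47−3.20) ≈ 6.3315·Δt.
So d_Station 1 = 116.09, d_Station 2 = 294.13, d_Station 3 = 251.40 km.
Circle about each station: (x + 30.6)² + (y − 1.3)² = 116.09²; (x − 133.6)² + (y + 79.5)² = 294.13²; (x − 34.6)² + (y + 119.4)² = 251.40².
Subtracting the Station 1 equation from the Station 2 and Station 3 equations removes the quadratic terms:
328.4 x − 161.6 y = -49804.41
130.4 x − 241.4 y = -35209.60
Solving the 2×2 system: x ≈ -108.8, y ≈ 87.1 km.

x ≈ -108.8 km, y ≈ 87.1 km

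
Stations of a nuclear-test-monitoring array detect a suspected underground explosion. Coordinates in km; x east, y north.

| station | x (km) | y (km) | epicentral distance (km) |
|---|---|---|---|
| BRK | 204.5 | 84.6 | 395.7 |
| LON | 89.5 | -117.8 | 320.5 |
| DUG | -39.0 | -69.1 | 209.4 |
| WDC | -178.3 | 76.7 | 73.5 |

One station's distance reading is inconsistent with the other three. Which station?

Solve using three stations at a time. Using LON, DUG, WDC (subtract circle equations pairwise → linear system) gives (x, y) ≈ (-121.7, 123.1).
Distances from that point to each station vs reported:
  BRK: calculated 328.5 vs reported 395.7 → residual 67.2 km
  LON: calculated 320.4 vs reported 320.5 → residual 0.1 km
  DUG: calculated 209.3 vs reported 209.4 → residual 0.1 km
  WDC: calculated 73.2 vs reported 73.5 → residual 0.3 km
LON, DUG, WDC are mutually consistent (residuals ≈ 0); BRK is off by 67.2 km.

BRK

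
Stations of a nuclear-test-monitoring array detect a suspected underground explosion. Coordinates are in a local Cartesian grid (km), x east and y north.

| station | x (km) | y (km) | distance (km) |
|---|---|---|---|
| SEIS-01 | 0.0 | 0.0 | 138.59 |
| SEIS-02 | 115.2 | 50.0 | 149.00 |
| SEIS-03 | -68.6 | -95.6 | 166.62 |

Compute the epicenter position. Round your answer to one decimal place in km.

x ≈ 98.0 km, y ≈ -98.0 km

Circle about each station: x² + y² = 138.59²; (x − 115.2)² + (y − 50.0)² = 149.00²; (x + 68.6)² + (y + 95.6)² = 166.62².
Subtracting the SEIS-01 equation from the SEIS-02 and SEIS-03 equations removes the quadratic terms:
230.4 x + 100.0 y = 12777.23
-137.2 x − 191.2 y = 5290.28
Solving the 2×2 system: x ≈ 98.0, y ≈ -98.0 km.
Check against SEIS-01 (with the unrounded x, y): √(x²+y²) = 138.56 ≈ 138.59 km. ✓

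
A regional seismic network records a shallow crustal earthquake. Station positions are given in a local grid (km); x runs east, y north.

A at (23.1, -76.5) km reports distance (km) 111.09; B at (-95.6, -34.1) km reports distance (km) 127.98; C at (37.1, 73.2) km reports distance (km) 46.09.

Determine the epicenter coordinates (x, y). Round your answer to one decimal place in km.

Circle about each station: (x − 23.1)² + (y + 76.5)² = 111.09²; (x + 95.6)² + (y + 34.1)² = 127.98²; (x − 37.1)² + (y − 73.2)² = 46.09².
Subtracting pairs of circle equations eliminates x²+y² and gives linear equations (the radical axes):
-237.4 x + 84.8 y = -121.58
28.0 x + 299.4 y = 10565.49
Solving the 2×2 system: x ≈ 12.7, y ≈ 34.1 km.

(12.7, 34.1)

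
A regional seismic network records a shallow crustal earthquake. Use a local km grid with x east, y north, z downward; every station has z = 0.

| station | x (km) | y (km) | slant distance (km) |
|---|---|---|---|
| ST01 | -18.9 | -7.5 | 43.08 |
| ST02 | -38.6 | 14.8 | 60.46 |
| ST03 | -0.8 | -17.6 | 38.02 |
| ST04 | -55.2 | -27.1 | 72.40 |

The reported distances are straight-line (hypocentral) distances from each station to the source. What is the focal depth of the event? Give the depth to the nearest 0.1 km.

36.3 km

Each station gives a sphere (x−x_i)² + (y−y_i)² + z² = d_i² (stations at z=0).
Subtracting the ST01 sphere from ST02 and ST03: z² cancels, leaving linear equations in x and y:
-39.4 x + 44.6 y = -503.99
36.2 x − 20.2 y = 307.31
Solving: x ≈ 4.306, y ≈ -7.496 km (keep extra digits for the depth step; rounded: 4.3, -7.5).
Then from the ST01 sphere: z² = 43.08² − (x + 18.9)² − (y + 7.5)² with x = 4.306, y = -7.496, so z ≈ 36.296 ≈ 36.3 km.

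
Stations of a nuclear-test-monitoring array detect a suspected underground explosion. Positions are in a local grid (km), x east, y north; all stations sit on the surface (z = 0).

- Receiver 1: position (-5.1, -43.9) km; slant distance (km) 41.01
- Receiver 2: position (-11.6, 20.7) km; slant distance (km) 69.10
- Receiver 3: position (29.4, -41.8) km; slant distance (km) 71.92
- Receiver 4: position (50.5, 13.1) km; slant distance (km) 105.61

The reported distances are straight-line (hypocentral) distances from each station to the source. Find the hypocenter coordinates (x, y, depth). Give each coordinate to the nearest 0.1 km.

Each station gives a sphere (x−x_i)² + (y−y_i)² + z² = d_i² (stations at z=0).
Subtracting the Receiver 1 sphere from Receiver 2 and Receiver 3: z² cancels, leaving linear equations in x and y:
-13.0 x + 129.2 y = -4483.16
69.0 x + 4.2 y = -2832.29
Solving: x ≈ -38.698, y ≈ -38.593 km (keep extra digits for the depth step; rounded: -38.7, -38.6).
Then from the Receiver 1 sphere: z² = 41.01² − (x + 5.1)² − (y + 43.9)² with x = -38.698, y = -38.593, so z ≈ 22.909 ≈ 22.9 km.

(-38.7, -38.6, 22.9)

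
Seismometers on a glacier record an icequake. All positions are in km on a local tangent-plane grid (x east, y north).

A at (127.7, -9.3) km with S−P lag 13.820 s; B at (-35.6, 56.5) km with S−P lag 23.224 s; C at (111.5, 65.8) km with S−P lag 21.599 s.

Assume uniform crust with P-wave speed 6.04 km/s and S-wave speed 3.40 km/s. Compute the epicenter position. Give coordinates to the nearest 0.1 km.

62.8 km east, -95.0 km north

Distance from S−P lag: d = Δt · v_P v_S / (v_P − v_S) = Δt · (6.04·3.40)/(6.04−3.40) ≈ 7.7788·Δt.
So d_A = 107.50, d_B = 180.65, d_C = 168.01 km.
Circle about each station: (x − 127.7)² + (y + 9.3)² = 107.50²; (x + 35.6)² + (y − 56.5)² = 180.65²; (x − 111.5)² + (y − 65.8)² = 168.01².
Subtracting pairs of circle equations eliminates x²+y² and gives linear equations (the radical axes):
-326.6 x + 131.6 y = -33012.34
-32.4 x + 150.2 y = -16303.00
Solving the 2×2 system: x ≈ 62.8, y ≈ -95.0 km.
Check against A (with the unrounded x, y): √((x − 127.7)²+(y + 9.3)²) = 107.50 ≈ 107.50 km. ✓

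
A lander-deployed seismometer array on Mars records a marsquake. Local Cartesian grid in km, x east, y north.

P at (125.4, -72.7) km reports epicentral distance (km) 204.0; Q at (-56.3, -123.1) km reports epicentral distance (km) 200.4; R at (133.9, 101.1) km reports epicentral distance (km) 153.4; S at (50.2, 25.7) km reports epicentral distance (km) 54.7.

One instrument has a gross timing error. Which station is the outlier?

S

Solve using three stations at a time. Using P, Q, R (subtract circle equations pairwise → linear system) gives (x, y) ≈ (-17.0, 73.4).
Distances from that point to each station vs reported:
  P: calculated 204.0 vs reported 204.0 → residual 0.0 km
  Q: calculated 200.4 vs reported 200.4 → residual 0.0 km
  R: calculated 153.4 vs reported 153.4 → residual 0.0 km
  S: calculated 82.4 vs reported 54.7 → residual 27.7 km
P, Q, R are mutually consistent (residuals ≈ 0); S is off by 27.7 km.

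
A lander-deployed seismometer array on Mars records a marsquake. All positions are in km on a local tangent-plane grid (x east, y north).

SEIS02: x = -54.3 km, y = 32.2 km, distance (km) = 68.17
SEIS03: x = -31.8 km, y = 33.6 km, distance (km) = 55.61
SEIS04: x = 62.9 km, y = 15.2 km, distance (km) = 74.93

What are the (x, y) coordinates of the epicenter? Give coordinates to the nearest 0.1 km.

(-5.5, -15.4)

Circle about each station: (x + 54.3)² + (y − 32.2)² = 68.17²; (x + 31.8)² + (y − 33.6)² = 55.61²; (x − 62.9)² + (y − 15.2)² = 74.93².
Subtracting pairs of circle equations eliminates x²+y² and gives linear equations (the radical axes):
45.0 x + 2.8 y = -290.45
234.4 x − 34.0 y = -765.24
Solving the 2×2 system: x ≈ -5.5, y ≈ -15.4 km.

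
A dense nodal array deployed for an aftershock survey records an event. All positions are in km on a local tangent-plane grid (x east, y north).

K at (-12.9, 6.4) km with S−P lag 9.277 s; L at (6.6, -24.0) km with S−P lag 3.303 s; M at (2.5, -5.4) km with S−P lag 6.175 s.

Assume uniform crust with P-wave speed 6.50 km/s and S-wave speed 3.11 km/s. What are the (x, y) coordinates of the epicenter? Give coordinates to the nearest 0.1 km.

(21.4, -37.0)

Distance from S−P lag: d = Δt · v_P v_S / (v_P − v_S) = Δt · (6.50·3.11)/(6.50−3.11) ≈ 5.9631·Δt.
So d_K = 55.32, d_L = 19.70, d_M = 36.82 km.
Circle about each station: (x + 12.9)² + (y − 6.4)² = 55.32²; (x − 6.6)² + (y + 24.0)² = 19.70²; (x − 2.5)² + (y + 5.4)² = 36.82².
Subtracting the K equation from the L and M equations removes the quadratic terms:
39.0 x − 60.8 y = 3084.40
30.8 x − 23.6 y = 1532.63
Solving the 2×2 system: x ≈ 21.4, y ≈ -37.0 km.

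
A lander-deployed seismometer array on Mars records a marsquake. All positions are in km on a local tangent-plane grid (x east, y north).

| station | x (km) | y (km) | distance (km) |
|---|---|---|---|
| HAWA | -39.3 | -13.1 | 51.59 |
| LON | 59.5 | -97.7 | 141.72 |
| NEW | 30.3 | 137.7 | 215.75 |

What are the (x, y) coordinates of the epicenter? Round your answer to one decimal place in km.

Circle about each station: (x + 39.3)² + (y + 13.1)² = 51.59²; (x − 59.5)² + (y + 97.7)² = 141.72²; (x − 30.3)² + (y − 137.7)² = 215.75².
Subtracting the HAWA equation from the LON and NEW equations removes the quadratic terms:
197.6 x − 169.2 y = -6053.59
139.2 x + 301.6 y = -25723.25
Solving the 2×2 system: x ≈ -74.3, y ≈ -51.0 km.

x ≈ -74.3 km, y ≈ -51.0 km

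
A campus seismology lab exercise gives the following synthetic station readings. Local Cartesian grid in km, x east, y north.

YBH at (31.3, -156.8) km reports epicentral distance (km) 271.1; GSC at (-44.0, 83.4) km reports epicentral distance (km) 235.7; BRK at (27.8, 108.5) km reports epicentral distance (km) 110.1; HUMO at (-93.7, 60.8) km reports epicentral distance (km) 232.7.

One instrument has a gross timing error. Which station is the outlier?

Solve using three stations at a time. Using YBH, BRK, HUMO (subtract circle equations pairwise → linear system) gives (x, y) ≈ (136.8, 92.9).
Distances from that point to each station vs reported:
  YBH: calculated 271.1 vs reported 271.1 → residual 0.0 km
  GSC: calculated 181.0 vs reported 235.7 → residual 54.7 km
  BRK: calculated 110.1 vs reported 110.1 → residual 0.0 km
  HUMO: calculated 232.7 vs reported 232.7 → residual 0.0 km
YBH, BRK, HUMO are mutually consistent (residuals ≈ 0); GSC is off by 54.7 km.

GSC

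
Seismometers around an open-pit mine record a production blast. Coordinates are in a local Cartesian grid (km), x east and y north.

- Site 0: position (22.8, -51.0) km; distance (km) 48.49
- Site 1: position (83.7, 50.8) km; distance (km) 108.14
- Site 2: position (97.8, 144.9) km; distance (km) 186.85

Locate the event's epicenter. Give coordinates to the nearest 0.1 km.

Circle about each station: (x − 22.8)² + (y + 51.0)² = 48.49²; (x − 83.7)² + (y − 50.8)² = 108.14²; (x − 97.8)² + (y − 144.9)² = 186.85².
Subtracting the Site 0 equation from the Site 1 and Site 2 equations removes the quadratic terms:
121.8 x + 203.6 y = -2877.49
150.0 x + 391.8 y = -5121.63
Solving the 2×2 system: x ≈ -4.9, y ≈ -11.2 km.

(-4.9, -11.2)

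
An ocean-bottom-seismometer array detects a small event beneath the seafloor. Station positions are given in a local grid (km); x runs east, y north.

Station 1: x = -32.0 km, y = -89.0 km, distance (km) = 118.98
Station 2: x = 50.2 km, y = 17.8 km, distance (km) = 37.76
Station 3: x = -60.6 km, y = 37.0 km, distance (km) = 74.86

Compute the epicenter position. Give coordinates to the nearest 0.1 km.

(12.6, 21.3)

Circle about each station: (x + 32.0)² + (y + 89.0)² = 118.98²; (x − 50.2)² + (y − 17.8)² = 37.76²; (x + 60.6)² + (y − 37.0)² = 74.86².
Subtracting the Station 1 equation from the Station 2 and Station 3 equations removes the quadratic terms:
164.4 x + 213.6 y = 6622.30
-57.2 x + 252.0 y = 4648.58
Solving the 2×2 system: x ≈ 12.6, y ≈ 21.3 km.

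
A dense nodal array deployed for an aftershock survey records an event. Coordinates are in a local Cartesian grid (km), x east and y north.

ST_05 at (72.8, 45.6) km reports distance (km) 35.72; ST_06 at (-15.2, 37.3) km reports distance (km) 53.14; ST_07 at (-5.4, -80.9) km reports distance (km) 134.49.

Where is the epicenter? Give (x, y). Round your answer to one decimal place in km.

Circle about each station: (x − 72.8)² + (y − 45.6)² = 35.72²; (x + 15.2)² + (y − 37.3)² = 53.14²; (x + 5.4)² + (y + 80.9)² = 134.49².
Subtracting pairs of circle equations eliminates x²+y² and gives linear equations (the radical axes):
-176.0 x − 16.6 y = -7304.81
-156.4 x − 253.0 y = -17616.87
Solving the 2×2 system: x ≈ 37.1, y ≈ 46.7 km.
Check against ST_05 (with the unrounded x, y): √((x − 72.8)²+(y − 45.6)²) = 35.72 ≈ 35.72 km. ✓

(37.1, 46.7)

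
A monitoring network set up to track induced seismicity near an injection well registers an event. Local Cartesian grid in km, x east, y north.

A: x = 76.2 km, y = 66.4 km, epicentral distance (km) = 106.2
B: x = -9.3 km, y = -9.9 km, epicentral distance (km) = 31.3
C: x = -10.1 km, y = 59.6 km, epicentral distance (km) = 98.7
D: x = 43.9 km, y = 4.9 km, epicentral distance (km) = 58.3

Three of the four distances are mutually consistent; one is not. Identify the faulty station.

A

Solve using three stations at a time. Using B, C, D (subtract circle equations pairwise → linear system) gives (x, y) ≈ (4.4, -38.0).
Distances from that point to each station vs reported:
  A: calculated 126.7 vs reported 106.2 → residual 20.5 km
  B: calculated 31.3 vs reported 31.3 → residual 0.0 km
  C: calculated 98.7 vs reported 98.7 → residual 0.0 km
  D: calculated 58.3 vs reported 58.3 → residual 0.0 km
B, C, D are mutually consistent (residuals ≈ 0); A is off by 20.5 km.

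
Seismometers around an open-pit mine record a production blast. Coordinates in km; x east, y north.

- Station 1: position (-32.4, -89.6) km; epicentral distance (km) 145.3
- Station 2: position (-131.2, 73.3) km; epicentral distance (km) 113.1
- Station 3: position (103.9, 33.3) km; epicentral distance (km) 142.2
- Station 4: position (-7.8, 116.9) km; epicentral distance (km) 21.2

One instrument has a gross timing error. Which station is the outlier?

Station 1

Solve using three stations at a time. Using Station 2, Station 3, Station 4 (subtract circle equations pairwise → linear system) gives (x, y) ≈ (-21.4, 100.5).
Distances from that point to each station vs reported:
  Station 1: calculated 190.5 vs reported 145.3 → residual 45.2 km
  Station 2: calculated 113.1 vs reported 113.1 → residual 0.0 km
  Station 3: calculated 142.2 vs reported 142.2 → residual 0.0 km
  Station 4: calculated 21.3 vs reported 21.2 → residual 0.1 km
Station 2, Station 3, Station 4 are mutually consistent (residuals ≈ 0); Station 1 is off by 45.2 km.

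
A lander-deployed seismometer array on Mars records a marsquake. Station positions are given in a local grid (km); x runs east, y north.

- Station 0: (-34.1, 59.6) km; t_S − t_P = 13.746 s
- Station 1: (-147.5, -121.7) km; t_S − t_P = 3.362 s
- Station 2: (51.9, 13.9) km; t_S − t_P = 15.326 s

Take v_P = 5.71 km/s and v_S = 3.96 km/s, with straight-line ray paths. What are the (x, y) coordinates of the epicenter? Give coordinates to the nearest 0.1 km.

Distance from S−P lag: d = Δt · v_P v_S / (v_P − v_S) = Δt · (5.71·3.96)/(5.71−3.96) ≈ 12.9209·Δt.
So d_Station 0 = 177.61, d_Station 1 = 43.44, d_Station 2 = 198.03 km.
Circle about each station: (x + 34.1)² + (y − 59.6)² = 177.61²; (x + 147.5)² + (y + 121.7)² = 43.44²; (x − 51.9)² + (y − 13.9)² = 198.03².
Subtracting the Station 0 equation from the Station 1 and Station 2 equations removes the quadratic terms:
-226.8 x − 362.6 y = 61510.45
172.0 x − 91.4 y = -9498.72
Solving the 2×2 system: x ≈ -109.1, y ≈ -101.4 km.

-109.1 km east, -101.4 km north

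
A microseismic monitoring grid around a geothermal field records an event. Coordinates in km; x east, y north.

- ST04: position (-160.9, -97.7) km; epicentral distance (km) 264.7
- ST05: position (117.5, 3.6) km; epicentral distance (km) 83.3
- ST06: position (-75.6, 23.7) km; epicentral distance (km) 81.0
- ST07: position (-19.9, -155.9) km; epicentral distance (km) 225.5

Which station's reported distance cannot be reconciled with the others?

Solve using three stations at a time. Using ST04, ST05, ST07 (subtract circle equations pairwise → linear system) gives (x, y) ≈ (53.7, 57.3).
Distances from that point to each station vs reported:
  ST04: calculated 264.7 vs reported 264.7 → residual 0.0 km
  ST05: calculated 83.4 vs reported 83.3 → residual 0.1 km
  ST06: calculated 133.6 vs reported 81.0 → residual 52.6 km
  ST07: calculated 225.5 vs reported 225.5 → residual 0.0 km
ST04, ST05, ST07 are mutually consistent (residuals ≈ 0); ST06 is off by 52.6 km.

ST06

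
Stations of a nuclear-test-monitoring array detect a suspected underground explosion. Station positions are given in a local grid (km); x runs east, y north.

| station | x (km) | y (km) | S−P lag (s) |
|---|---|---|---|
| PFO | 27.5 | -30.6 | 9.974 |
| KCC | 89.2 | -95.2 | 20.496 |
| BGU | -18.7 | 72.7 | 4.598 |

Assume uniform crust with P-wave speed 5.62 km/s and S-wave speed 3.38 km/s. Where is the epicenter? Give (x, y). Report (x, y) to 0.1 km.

Distance from S−P lag: d = Δt · v_P v_S / (v_P − v_S) = Δt · (5.62·3.38)/(5.62−3.38) ≈ 8.4802·Δt.
So d_PFO = 84.58, d_KCC = 173.81, d_BGU = 38.99 km.
Circle about each station: (x − 27.5)² + (y + 30.6)² = 84.58²; (x − 89.2)² + (y + 95.2)² = 173.81²; (x + 18.7)² + (y − 72.7)² = 38.99².
Subtracting the PFO equation from the KCC and BGU equations removes the quadratic terms:
123.4 x − 129.2 y = -7729.07
-92.4 x + 206.6 y = 9575.93
Solving the 2×2 system: x ≈ -26.5, y ≈ 34.5 km.

-26.5 km east, 34.5 km north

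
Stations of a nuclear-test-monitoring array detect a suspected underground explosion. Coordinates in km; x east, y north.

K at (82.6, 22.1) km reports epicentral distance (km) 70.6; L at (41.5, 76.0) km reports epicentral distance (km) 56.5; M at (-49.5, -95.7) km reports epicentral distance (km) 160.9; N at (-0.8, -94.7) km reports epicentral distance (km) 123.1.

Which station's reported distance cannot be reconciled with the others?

M

Solve using three stations at a time. Using K, L, N (subtract circle equations pairwise → linear system) gives (x, y) ≈ (12.2, 27.7).
Distances from that point to each station vs reported:
  K: calculated 70.6 vs reported 70.6 → residual 0.0 km
  L: calculated 56.5 vs reported 56.5 → residual 0.0 km
  M: calculated 138.0 vs reported 160.9 → residual 22.9 km
  N: calculated 123.1 vs reported 123.1 → residual 0.0 km
K, L, N are mutually consistent (residuals ≈ 0); M is off by 22.9 km.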